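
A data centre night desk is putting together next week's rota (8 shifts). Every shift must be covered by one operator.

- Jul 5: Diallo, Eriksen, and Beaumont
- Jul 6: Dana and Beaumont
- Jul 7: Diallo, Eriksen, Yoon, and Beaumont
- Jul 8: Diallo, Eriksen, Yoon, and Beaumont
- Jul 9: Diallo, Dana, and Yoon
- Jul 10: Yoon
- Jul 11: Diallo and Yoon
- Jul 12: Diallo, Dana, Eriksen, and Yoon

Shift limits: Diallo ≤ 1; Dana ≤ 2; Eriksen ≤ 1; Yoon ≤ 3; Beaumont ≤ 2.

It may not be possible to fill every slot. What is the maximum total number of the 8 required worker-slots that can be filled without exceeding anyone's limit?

Total capacity across all operators is 1+2+1+3+2 = 9, and 8 slots are needed, so at most 8 can be filled.
An assignment achieving 8: Jul 5→Eriksen, Jul 6→Dana, Jul 7→Yoon, Jul 8→Beaumont, Jul 9→Dana, Jul 10→Yoon, Jul 11→Diallo, Jul 12→Yoon.
Loads: Diallo 1/1, Dana 2/2, Eriksen 1/1, Yoon 3/3, Beaumont 1/2.

8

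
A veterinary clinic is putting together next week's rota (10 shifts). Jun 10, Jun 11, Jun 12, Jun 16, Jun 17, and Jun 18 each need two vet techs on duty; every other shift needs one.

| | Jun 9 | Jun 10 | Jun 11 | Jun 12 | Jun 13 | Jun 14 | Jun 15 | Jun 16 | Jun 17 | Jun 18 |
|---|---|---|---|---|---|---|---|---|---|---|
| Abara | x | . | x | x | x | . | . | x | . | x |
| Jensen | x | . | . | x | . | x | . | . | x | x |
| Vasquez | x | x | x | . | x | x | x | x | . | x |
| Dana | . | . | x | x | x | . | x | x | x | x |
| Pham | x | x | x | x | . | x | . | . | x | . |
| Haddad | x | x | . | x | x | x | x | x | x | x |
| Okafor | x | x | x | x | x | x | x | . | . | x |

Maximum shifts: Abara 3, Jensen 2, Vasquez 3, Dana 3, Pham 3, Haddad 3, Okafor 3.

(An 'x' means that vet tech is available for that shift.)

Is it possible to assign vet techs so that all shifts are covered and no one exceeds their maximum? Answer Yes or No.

Yes

One valid schedule: Jun 9→Abara, Jun 10→Vasquez+Pham, Jun 11→Dana+Pham, Jun 12→Dana+Pham, Jun 13→Abara, Jun 14→Jensen, Jun 15→Vasquez, Jun 16→Abara+Vasquez, Jun 17→Jensen+Dana, Jun 18→Haddad+Okafor.
Loads: Abara 3/3, Jensen 2/2, Vasquez 3/3, Dana 3/3, Pham 3/3, Haddad 1/3, Okafor 1/3 — all within limits.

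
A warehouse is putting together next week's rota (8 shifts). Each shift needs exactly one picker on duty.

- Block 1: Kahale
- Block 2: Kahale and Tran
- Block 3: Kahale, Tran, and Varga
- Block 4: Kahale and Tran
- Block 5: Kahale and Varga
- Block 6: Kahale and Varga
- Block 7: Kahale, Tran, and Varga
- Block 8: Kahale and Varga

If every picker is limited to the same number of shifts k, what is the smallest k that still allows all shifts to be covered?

With 3 pickers and 8 worker-slots to fill, someone must work at least ⌈8/3⌉ = 3 shifts, so k ≥ 3.
k = 3 works: Block 1→Kahale, Block 2→Kahale, Block 3→Tran, Block 4→Kahale, Block 5→Varga, Block 6→Varga, Block 7→Tran, Block 8→Varga.
Loads: Kahale 3, Tran 2, Varga 3 — all ≤ 3.

3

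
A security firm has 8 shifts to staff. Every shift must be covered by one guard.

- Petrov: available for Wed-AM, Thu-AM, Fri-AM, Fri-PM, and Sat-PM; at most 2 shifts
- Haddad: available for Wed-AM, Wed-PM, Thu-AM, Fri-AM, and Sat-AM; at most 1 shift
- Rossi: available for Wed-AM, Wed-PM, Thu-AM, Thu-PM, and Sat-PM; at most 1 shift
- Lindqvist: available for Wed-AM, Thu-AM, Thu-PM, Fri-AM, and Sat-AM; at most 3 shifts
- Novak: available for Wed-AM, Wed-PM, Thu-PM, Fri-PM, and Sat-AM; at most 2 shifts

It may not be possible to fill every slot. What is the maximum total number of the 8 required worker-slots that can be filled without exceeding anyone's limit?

Total capacity across all guards is 2+1+1+3+2 = 9, and 8 slots are needed, so at most 8 can be filled.
An assignment achieving 8: Wed-AM→Novak, Wed-PM→Haddad, Thu-AM→Lindqvist, Thu-PM→Rossi, Fri-AM→Lindqvist, Fri-PM→Petrov, Sat-AM→Lindqvist, Sat-PM→Petrov.
Loads: Petrov 2/2, Haddad 1/1, Rossi 1/1, Lindqvist 3/3, Novak 1/2.

8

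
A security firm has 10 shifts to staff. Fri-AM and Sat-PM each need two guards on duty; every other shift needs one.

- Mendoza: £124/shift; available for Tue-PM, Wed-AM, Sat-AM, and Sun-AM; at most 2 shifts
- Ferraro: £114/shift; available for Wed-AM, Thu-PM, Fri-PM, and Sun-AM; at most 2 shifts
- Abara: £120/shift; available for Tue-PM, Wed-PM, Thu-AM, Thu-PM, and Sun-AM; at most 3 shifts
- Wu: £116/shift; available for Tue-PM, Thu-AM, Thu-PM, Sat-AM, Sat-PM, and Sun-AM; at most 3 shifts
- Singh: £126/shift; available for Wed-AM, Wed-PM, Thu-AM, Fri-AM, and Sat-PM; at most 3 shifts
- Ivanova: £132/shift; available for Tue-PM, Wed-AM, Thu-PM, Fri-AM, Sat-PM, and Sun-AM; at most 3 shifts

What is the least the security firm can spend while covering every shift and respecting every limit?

£1444

Fri-AM can only be covered by Singh and Ivanova, so that assignment is forced.
Fri-PM can only be covered by Ferraro, so that assignment is forced.
Picking the cheapest available guard for each shift independently would cost £1424, but that ignores the shift limits.
An optimal schedule: Tue-PM→Abara, Wed-AM→Ferraro, Wed-PM→Abara, Thu-AM→Wu, Thu-PM→Abara, Fri-AM→Singh+Ivanova, Fri-PM→Ferraro, Sat-AM→Wu, Sat-PM→Wu+Singh, Sun-AM→Mendoza.
Total: 120 + 114 + 120 + 116 + 120 + 126 + 132 + 114 + 116 + 116 + 126 + 124 = £1444.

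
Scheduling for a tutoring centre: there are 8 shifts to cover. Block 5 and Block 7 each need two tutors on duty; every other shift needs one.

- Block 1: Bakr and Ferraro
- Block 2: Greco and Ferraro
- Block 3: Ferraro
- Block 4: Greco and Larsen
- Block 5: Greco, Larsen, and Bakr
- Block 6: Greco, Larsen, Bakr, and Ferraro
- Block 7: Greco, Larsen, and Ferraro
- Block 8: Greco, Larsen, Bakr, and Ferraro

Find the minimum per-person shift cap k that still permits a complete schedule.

With 4 tutors and 10 worker-slots to fill, someone must work at least ⌈10/4⌉ = 3 shifts, so k ≥ 3.
k = 3 works: Block 1→Bakr, Block 2→Greco, Block 3→Ferraro, Block 4→Greco, Block 5→Greco+Larsen, Block 6→Larsen, Block 7→Larsen+Ferraro, Block 8→Bakr.
Loads: Greco 3, Larsen 3, Bakr 2, Ferraro 2 — all ≤ 3.

3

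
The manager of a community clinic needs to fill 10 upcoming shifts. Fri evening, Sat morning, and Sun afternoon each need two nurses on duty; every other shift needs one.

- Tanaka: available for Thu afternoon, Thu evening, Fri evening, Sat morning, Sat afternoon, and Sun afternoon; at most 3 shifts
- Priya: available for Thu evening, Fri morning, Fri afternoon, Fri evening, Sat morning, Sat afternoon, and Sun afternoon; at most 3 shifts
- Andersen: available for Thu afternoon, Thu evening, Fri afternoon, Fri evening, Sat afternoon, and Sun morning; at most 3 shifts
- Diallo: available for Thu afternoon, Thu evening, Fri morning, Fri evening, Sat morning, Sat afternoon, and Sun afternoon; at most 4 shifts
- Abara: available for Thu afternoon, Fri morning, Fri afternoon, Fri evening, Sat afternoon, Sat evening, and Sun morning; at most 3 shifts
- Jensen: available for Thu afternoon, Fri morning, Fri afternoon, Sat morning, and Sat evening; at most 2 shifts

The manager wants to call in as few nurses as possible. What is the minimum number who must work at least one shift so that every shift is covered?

13 slots to fill and no one can take more than 4, so at least ⌈13/4⌉ = 4 nurses are needed.
Tanaka, Priya, Diallo, and Abara alone can cover everything: Thu afternoon→Tanaka, Thu evening→Tanaka, Fri morning→Priya, Fri afternoon→Priya, Fri evening→Diallo+Abara, Sat morning→Tanaka+Diallo, Sat afternoon→Diallo, Sat evening→Abara, Sun morning→Abara, Sun afternoon→Priya+Diallo.

4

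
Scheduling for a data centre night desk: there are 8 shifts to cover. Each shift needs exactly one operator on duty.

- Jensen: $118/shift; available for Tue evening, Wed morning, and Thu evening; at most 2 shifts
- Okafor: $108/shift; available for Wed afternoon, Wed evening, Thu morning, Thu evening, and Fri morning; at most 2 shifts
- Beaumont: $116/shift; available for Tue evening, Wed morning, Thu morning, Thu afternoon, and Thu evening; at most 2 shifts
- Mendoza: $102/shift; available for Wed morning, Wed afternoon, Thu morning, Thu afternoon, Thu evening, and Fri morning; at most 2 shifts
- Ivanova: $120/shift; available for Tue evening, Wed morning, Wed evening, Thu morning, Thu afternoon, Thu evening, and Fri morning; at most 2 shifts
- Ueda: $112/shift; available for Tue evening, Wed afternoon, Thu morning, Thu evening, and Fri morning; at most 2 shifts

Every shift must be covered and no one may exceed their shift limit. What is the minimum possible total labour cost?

$876

Picking the cheapest available operator for each shift independently would cost $832, but that ignores the shift limits.
An optimal schedule: Tue evening→Ueda, Wed morning→Beaumont, Wed afternoon→Mendoza, Wed evening→Okafor, Thu morning→Ueda, Thu afternoon→Mendoza, Thu evening→Beaumont, Fri morning→Okafor.
Total: 112 + 116 + 102 + 108 + 112 + 102 + 116 + 108 = $876.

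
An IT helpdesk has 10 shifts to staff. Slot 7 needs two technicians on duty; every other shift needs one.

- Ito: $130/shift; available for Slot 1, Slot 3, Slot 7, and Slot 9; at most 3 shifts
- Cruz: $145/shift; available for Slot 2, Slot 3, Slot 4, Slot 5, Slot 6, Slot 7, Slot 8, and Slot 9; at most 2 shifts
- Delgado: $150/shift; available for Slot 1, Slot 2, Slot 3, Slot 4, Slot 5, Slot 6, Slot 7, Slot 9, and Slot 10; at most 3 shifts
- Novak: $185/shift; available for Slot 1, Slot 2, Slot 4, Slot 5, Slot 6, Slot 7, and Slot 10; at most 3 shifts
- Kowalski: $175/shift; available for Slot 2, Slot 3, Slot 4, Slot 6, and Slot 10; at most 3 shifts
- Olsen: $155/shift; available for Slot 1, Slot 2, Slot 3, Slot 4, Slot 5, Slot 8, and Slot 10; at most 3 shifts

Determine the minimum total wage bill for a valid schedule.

$1595

Picking the cheapest available technician for each shift independently would cost $1540, but that ignores the shift limits.
An optimal schedule: Slot 1→Ito, Slot 2→Olsen, Slot 3→Olsen, Slot 4→Olsen, Slot 5→Cruz, Slot 6→Delgado, Slot 7→Ito+Delgado, Slot 8→Cruz, Slot 9→Ito, Slot 10→Delgado.
Total: 130 + 155 + 155 + 155 + 145 + 150 + 130 + 150 + 145 + 130 + 150 = $1595.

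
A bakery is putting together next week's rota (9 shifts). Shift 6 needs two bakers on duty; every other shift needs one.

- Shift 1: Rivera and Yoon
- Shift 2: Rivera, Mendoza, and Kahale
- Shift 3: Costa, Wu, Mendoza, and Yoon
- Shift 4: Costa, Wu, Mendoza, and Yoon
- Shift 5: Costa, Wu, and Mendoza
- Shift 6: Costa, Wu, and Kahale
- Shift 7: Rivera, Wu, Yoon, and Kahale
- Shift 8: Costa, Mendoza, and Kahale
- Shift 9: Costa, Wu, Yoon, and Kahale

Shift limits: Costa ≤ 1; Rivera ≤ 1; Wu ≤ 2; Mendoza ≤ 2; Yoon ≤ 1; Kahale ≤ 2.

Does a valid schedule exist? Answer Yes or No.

No

Total capacity is 1+1+2+2+1+2 = 9 but 10 worker-slots are needed — infeasible.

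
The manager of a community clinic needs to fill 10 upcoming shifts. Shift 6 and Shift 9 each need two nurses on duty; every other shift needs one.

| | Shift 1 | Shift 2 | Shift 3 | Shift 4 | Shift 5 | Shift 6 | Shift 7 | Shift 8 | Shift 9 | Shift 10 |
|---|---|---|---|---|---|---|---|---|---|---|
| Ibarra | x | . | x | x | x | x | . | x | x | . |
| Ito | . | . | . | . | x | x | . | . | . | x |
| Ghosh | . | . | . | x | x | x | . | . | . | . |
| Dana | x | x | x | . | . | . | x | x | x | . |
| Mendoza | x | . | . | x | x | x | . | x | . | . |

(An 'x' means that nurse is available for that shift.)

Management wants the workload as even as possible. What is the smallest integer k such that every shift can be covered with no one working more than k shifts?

With 5 nurses and 12 worker-slots to fill, someone must work at least ⌈12/5⌉ = 3 shifts, so k ≥ 3.
k = 3 works: Shift 1→Ibarra, Shift 2→Dana, Shift 3→Ibarra, Shift 4→Ghosh, Shift 5→Ito, Shift 6→Ito+Ghosh, Shift 7→Dana, Shift 8→Mendoza, Shift 9→Ibarra+Dana, Shift 10→Ito.
Loads: Ibarra 3, Ito 3, Ghosh 2, Dana 3, Mendoza 1 — all ≤ 3.

3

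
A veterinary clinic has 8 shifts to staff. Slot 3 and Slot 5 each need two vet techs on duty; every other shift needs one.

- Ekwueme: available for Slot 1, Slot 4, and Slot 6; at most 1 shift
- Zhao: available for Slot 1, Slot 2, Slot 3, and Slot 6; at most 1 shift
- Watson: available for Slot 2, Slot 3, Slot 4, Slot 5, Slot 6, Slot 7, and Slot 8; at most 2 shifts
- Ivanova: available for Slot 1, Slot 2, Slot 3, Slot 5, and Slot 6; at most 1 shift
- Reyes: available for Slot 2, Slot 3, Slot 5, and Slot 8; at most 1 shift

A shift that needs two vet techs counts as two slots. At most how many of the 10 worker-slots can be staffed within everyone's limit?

Total capacity across all vet techs is 1+1+2+1+1 = 6, and 10 slots are needed, so at most 6 can be filled.
An assignment achieving 6: Slot 1→Zhao, Slot 4→Ekwueme, Slot 5→Ivanova+Reyes, Slot 7→Watson, Slot 8→Watson.
Loads: Ekwueme 1/1, Zhao 1/1, Watson 2/2, Ivanova 1/1, Reyes 1/1.

6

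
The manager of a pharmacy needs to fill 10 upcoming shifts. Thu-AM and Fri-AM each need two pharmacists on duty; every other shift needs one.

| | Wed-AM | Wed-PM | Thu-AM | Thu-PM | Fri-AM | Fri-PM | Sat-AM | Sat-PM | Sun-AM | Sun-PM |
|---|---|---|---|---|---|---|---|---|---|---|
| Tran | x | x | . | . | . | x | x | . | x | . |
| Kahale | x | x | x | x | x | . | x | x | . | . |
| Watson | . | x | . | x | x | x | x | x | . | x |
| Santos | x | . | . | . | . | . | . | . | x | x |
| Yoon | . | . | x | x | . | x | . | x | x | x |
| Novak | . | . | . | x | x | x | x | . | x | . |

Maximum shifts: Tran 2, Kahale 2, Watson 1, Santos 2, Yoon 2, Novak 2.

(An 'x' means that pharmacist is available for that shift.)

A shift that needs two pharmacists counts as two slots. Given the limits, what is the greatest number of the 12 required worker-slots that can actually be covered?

Total capacity across all pharmacists is 2+2+1+2+2+2 = 11, and 12 slots are needed, so at most 11 can be filled.
An assignment achieving 11: Wed-AM→Tran, Wed-PM→Tran, Thu-AM→Kahale+Yoon, Thu-PM→Novak, Fri-AM→Kahale+Watson, Fri-PM→Novak, Sat-PM→Yoon, Sun-AM→Santos, Sun-PM→Santos.
Loads: Tran 2/2, Kahale 2/2, Watson 1/1, Santos 2/2, Yoon 2/2, Novak 2/2.

11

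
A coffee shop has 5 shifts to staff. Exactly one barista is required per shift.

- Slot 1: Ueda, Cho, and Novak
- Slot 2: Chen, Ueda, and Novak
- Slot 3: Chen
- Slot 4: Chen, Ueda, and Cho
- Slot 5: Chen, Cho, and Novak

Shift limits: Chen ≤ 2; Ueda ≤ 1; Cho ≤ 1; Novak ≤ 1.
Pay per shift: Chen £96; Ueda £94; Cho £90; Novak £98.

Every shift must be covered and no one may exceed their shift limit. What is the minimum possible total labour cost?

Slot 3 can only be covered by Chen, so that assignment is forced.
Picking the cheapest available barista for each shift independently would cost £460, but that ignores the shift limits.
An optimal schedule: Slot 1→Ueda, Slot 2→Chen, Slot 3→Chen, Slot 4→Cho, Slot 5→Novak.
Total: 94 + 96 + 96 + 90 + 98 = £474.

£474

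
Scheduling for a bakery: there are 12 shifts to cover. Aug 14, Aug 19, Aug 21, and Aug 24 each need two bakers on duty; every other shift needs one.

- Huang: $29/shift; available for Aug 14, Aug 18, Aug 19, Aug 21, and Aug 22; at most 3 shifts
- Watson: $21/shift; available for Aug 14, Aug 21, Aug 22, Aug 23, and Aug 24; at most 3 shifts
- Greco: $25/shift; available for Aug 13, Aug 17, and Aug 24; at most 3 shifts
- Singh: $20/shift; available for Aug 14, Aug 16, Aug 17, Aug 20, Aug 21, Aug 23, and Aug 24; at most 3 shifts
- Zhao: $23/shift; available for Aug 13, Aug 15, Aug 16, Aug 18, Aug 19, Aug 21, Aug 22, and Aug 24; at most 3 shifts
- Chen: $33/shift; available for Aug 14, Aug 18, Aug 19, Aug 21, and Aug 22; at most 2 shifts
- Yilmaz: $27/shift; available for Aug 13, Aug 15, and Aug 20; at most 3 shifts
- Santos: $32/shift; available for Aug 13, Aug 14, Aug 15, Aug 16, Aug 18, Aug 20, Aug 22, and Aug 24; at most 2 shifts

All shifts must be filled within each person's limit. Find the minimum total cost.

$379

Picking the cheapest available baker for each shift independently would cost $345, but that ignores the shift limits.
An optimal schedule: Aug 13→Greco, Aug 14→Singh+Watson, Aug 15→Yilmaz, Aug 16→Singh, Aug 17→Greco, Aug 18→Zhao, Aug 19→Zhao+Huang, Aug 20→Yilmaz, Aug 21→Watson+Huang, Aug 22→Watson, Aug 23→Singh, Aug 24→Zhao+Greco.
Total: 25 + 20 + 21 + 27 + 20 + 25 + 23 + 23 + 29 + 27 + 21 + 29 + 21 + 20 + 23 + 25 = $379.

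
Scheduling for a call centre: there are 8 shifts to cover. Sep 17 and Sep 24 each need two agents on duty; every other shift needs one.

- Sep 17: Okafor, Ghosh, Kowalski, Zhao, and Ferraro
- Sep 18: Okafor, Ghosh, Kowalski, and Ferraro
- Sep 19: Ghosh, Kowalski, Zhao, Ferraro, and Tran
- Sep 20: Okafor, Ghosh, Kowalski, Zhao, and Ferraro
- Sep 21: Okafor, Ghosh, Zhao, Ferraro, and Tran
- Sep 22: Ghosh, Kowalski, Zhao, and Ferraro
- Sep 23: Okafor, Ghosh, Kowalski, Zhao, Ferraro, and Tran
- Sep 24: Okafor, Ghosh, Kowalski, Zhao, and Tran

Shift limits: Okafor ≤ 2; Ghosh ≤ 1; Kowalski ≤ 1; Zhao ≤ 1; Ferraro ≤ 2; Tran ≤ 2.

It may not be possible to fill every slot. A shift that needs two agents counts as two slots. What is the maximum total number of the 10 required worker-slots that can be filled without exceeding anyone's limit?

9

Total capacity across all agents is 2+1+1+1+2+2 = 9, and 10 slots are needed, so at most 9 can be filled.
An assignment achieving 9: Sep 17→Okafor+Kowalski, Sep 18→Okafor, Sep 19→Zhao, Sep 20→Ferraro, Sep 21→Ferraro, Sep 22→Ghosh, Sep 23→Tran, Sep 24→Tran.
Loads: Okafor 2/2, Ghosh 1/1, Kowalski 1/1, Zhao 1/1, Ferraro 2/2, Tran 2/2.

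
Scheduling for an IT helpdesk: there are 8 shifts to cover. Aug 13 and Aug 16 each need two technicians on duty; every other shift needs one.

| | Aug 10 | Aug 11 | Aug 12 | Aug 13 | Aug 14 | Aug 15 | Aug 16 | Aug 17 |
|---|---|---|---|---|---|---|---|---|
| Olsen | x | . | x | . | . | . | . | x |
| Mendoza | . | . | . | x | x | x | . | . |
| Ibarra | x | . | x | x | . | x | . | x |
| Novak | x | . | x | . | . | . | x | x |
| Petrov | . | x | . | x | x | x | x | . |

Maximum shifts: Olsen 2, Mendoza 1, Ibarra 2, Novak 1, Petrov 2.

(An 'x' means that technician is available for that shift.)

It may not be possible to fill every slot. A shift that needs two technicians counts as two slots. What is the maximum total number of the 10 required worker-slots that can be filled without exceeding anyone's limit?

8

Total capacity across all technicians is 2+1+2+1+2 = 8, and 10 slots are needed, so at most 8 can be filled.
An assignment achieving 8: Aug 10→Olsen, Aug 11→Petrov, Aug 12→Olsen, Aug 13→Ibarra, Aug 14→Mendoza, Aug 15→Ibarra, Aug 16→Novak+Petrov.
Loads: Olsen 2/2, Mendoza 1/1, Ibarra 2/2, Novak 1/1, Petrov 2/2.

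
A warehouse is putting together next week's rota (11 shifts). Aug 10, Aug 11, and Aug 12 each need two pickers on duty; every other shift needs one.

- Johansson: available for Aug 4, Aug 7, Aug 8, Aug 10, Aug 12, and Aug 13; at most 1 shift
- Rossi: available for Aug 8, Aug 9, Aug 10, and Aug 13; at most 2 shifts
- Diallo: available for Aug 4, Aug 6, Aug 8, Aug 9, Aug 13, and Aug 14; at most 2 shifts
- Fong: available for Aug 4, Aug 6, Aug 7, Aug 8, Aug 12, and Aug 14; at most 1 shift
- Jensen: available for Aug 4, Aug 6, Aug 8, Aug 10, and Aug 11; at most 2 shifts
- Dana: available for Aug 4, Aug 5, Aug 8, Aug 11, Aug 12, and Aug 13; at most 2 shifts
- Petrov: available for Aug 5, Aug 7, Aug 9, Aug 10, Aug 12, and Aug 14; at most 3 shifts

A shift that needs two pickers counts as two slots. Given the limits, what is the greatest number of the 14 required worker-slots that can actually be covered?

Total capacity across all pickers is 1+2+2+1+2+2+3 = 13, and 14 slots are needed, so at most 13 can be filled.
An assignment achieving 13: Aug 4→Jensen, Aug 5→Dana, Aug 6→Diallo, Aug 7→Johansson, Aug 9→Rossi, Aug 10→Rossi+Petrov, Aug 11→Jensen+Dana, Aug 12→Fong+Petrov, Aug 13→Diallo, Aug 14→Petrov.
Loads: Johansson 1/1, Rossi 2/2, Diallo 2/2, Fong 1/1, Jensen 2/2, Dana 2/2, Petrov 3/3.

13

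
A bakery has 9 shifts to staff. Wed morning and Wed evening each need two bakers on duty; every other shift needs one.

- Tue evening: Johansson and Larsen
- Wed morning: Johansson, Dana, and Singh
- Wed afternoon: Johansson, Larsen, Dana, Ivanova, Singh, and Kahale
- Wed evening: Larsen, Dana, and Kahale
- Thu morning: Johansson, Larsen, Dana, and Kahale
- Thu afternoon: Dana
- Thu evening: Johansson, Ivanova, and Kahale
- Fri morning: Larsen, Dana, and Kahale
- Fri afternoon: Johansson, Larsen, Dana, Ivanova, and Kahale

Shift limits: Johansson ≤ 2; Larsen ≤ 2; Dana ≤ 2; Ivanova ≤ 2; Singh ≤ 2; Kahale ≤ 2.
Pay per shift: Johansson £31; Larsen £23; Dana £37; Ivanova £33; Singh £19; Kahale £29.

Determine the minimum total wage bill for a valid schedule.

£307

Thu afternoon can only be covered by Dana, so that assignment is forced.
Picking the cheapest available baker for each shift independently would cost £279, but that ignores the shift limits.
An optimal schedule: Tue evening→Larsen, Wed morning→Singh+Johansson, Wed afternoon→Singh, Wed evening→Larsen+Kahale, Thu morning→Johansson, Thu afternoon→Dana, Thu evening→Ivanova, Fri morning→Kahale, Fri afternoon→Ivanova.
Total: 23 + 19 + 31 + 19 + 23 + 29 + 31 + 37 + 33 + 29 + 33 = £307.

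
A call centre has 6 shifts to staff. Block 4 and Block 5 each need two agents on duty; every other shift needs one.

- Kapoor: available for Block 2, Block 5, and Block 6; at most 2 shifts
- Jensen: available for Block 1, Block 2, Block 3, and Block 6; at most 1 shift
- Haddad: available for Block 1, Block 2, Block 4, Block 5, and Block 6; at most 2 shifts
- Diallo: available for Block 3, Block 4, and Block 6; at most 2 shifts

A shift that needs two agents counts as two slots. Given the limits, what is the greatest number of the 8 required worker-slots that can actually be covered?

7

Total capacity across all agents is 2+1+2+2 = 7, and 8 slots are needed, so at most 7 can be filled.
An assignment achieving 7: Block 1→Jensen, Block 2→Kapoor, Block 3→Diallo, Block 4→Haddad+Diallo, Block 5→Kapoor+Haddad.
Loads: Kapoor 2/2, Jensen 1/1, Haddad 2/2, Diallo 2/2.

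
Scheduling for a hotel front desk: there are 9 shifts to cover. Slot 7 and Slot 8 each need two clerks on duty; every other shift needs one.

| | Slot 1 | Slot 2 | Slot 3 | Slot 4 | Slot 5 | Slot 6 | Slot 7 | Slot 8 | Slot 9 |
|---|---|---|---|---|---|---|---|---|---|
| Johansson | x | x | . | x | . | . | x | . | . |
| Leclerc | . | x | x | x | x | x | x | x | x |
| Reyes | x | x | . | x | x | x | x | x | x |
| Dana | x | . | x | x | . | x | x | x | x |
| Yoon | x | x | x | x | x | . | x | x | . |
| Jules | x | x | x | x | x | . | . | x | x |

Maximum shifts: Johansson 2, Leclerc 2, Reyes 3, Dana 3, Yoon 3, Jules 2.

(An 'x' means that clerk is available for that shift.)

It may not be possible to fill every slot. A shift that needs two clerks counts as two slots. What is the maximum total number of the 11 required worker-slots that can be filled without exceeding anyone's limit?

11

Total capacity across all clerks is 2+2+3+3+3+2 = 15, and 11 slots are needed, so at most 11 can be filled.
An assignment achieving 11: Slot 1→Johansson, Slot 2→Johansson, Slot 3→Leclerc, Slot 4→Dana, Slot 5→Reyes, Slot 6→Leclerc, Slot 7→Reyes+Dana, Slot 8→Dana+Yoon, Slot 9→Reyes.
Loads: Johansson 2/2, Leclerc 2/2, Reyes 3/3, Dana 3/3, Yoon 1/3, Jules 0/2.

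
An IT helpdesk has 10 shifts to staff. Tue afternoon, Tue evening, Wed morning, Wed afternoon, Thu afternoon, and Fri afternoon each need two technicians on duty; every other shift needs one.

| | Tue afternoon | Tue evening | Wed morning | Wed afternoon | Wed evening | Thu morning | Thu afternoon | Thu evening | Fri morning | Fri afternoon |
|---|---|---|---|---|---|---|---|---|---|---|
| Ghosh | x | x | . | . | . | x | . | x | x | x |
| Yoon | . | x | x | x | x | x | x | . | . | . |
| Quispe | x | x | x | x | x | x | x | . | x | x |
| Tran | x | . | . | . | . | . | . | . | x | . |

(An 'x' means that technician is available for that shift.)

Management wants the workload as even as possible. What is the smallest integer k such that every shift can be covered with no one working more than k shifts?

With 4 technicians and 16 worker-slots to fill, someone must work at least ⌈16/4⌉ = 4 shifts, so k ≥ 4.
k = 4 is infeasible (exhaustive check).
k = 5 works: Tue afternoon→Ghosh+Quispe, Tue evening→Ghosh+Yoon, Wed morning→Yoon+Quispe, Wed afternoon→Yoon+Quispe, Wed evening→Yoon, Thu morning→Ghosh, Thu afternoon→Yoon+Quispe, Thu evening→Ghosh, Fri morning→Tran, Fri afternoon→Ghosh+Quispe.
Loads: Ghosh 5, Yoon 5, Quispe 5, Tran 1 — all ≤ 5.

5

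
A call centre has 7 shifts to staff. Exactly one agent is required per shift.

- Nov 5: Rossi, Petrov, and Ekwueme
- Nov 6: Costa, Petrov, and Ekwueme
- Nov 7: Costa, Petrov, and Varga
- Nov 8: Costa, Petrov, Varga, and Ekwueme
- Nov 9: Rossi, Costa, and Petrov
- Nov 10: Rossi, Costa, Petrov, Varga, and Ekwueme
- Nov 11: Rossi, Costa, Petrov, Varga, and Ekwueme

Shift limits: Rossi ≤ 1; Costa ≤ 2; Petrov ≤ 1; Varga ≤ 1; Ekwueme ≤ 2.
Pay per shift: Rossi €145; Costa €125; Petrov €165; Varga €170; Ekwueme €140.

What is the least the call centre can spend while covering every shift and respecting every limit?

Picking the cheapest available agent for each shift independently would cost €890, but that ignores the shift limits.
An optimal schedule: Nov 5→Rossi, Nov 6→Costa, Nov 7→Costa, Nov 8→Varga, Nov 9→Petrov, Nov 10→Ekwueme, Nov 11→Ekwueme.
Total: 145 + 125 + 125 + 170 + 165 + 140 + 140 = €1010.

€1010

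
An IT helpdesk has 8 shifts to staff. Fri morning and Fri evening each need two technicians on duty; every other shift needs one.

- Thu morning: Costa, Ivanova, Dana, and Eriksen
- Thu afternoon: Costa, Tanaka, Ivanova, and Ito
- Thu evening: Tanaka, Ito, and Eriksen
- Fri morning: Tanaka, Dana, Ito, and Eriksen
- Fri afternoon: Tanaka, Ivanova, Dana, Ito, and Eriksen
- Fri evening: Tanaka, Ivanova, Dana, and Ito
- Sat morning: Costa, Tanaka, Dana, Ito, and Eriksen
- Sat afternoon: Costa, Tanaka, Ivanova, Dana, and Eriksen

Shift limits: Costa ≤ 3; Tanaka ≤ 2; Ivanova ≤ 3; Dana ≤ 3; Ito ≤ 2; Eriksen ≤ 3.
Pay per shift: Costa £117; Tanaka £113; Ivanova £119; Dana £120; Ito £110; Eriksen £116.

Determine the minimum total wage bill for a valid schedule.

Picking the cheapest available technician for each shift independently would cost £1115, but that ignores the shift limits.
An optimal schedule: Thu morning→Eriksen, Thu afternoon→Costa, Thu evening→Ito, Fri morning→Tanaka+Eriksen, Fri afternoon→Eriksen, Fri evening→Ito+Tanaka, Sat morning→Costa, Sat afternoon→Costa.
Total: 116 + 117 + 110 + 113 + 116 + 116 + 110 + 113 + 117 + 117 = £1145.

£1145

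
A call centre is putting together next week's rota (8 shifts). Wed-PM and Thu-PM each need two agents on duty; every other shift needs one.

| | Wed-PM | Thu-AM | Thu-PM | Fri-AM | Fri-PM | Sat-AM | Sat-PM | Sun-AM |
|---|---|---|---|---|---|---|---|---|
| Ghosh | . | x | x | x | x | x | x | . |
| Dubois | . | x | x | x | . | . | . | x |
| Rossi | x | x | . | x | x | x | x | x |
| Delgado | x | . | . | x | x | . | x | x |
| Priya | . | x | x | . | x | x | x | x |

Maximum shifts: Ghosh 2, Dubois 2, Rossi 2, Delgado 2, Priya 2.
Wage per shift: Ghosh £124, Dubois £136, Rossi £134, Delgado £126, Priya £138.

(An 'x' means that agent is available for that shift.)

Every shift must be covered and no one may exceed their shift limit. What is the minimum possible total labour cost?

£1316

Wed-PM can only be covered by Rossi and Delgado, so that assignment is forced.
Picking the cheapest available agent for each shift independently would cost £1266, but that ignores the shift limits.
An optimal schedule: Wed-PM→Rossi+Delgado, Thu-AM→Dubois, Thu-PM→Ghosh+Dubois, Fri-AM→Rossi, Fri-PM→Delgado, Sat-AM→Ghosh, Sat-PM→Priya, Sun-AM→Priya.
Total: 134 + 126 + 136 + 124 + 136 + 134 + 126 + 124 + 138 + 138 = £1316.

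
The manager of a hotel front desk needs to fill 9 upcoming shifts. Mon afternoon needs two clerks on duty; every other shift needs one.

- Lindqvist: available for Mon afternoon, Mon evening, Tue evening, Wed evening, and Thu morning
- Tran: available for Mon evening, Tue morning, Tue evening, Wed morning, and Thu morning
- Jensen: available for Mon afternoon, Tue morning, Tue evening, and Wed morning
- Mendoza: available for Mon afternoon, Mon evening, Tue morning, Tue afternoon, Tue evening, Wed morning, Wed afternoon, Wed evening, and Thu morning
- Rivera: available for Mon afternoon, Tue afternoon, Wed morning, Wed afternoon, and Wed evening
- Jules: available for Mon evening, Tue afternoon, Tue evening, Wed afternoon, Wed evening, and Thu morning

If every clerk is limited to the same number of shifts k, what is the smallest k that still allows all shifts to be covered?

With 6 clerks and 10 worker-slots to fill, someone must work at least ⌈10/6⌉ = 2 shifts, so k ≥ 2.
k = 2 works: Mon afternoon→Jensen+Rivera, Mon evening→Lindqvist, Tue morning→Tran, Tue afternoon→Mendoza, Tue evening→Jensen, Wed morning→Tran, Wed afternoon→Mendoza, Wed evening→Lindqvist, Thu morning→Jules.
Loads: Lindqvist 2, Tran 2, Jensen 2, Mendoza 2, Rivera 1, Jules 1 — all ≤ 2.

2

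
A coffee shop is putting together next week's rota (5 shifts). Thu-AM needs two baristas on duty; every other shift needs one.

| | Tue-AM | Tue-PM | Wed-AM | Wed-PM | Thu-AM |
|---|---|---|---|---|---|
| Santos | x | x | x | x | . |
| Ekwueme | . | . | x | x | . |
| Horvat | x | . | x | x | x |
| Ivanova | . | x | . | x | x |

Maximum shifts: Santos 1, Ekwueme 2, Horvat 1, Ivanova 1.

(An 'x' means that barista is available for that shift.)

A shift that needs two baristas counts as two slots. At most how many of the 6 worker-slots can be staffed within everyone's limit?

Total capacity across all baristas is 1+2+1+1 = 5, and 6 slots are needed, so at most 5 can be filled.
An assignment achieving 5: Tue-AM→Santos, Tue-PM→Ivanova, Wed-AM→Ekwueme, Wed-PM→Ekwueme, Thu-AM→Horvat.
Loads: Santos 1/1, Ekwueme 2/2, Horvat 1/1, Ivanova 1/1.

5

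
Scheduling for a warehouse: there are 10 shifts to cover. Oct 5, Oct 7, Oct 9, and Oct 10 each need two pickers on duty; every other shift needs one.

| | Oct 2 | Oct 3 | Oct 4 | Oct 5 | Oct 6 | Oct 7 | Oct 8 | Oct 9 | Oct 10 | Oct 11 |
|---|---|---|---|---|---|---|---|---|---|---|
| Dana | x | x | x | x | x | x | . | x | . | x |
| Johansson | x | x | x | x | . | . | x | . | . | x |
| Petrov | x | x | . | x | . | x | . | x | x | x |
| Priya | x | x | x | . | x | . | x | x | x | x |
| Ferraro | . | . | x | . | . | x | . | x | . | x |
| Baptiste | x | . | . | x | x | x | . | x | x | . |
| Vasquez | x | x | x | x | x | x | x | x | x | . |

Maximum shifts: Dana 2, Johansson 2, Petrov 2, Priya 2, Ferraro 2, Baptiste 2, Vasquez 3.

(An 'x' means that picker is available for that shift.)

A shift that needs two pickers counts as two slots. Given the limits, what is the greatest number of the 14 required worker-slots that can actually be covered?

14

Total capacity across all pickers is 2+2+2+2+2+2+3 = 15, and 14 slots are needed, so at most 14 can be filled.
An assignment achieving 14: Oct 2→Vasquez, Oct 3→Dana, Oct 4→Johansson, Oct 5→Petrov+Baptiste, Oct 6→Dana, Oct 7→Ferraro+Baptiste, Oct 8→Johansson, Oct 9→Ferraro+Vasquez, Oct 10→Petrov+Priya, Oct 11→Priya.
Loads: Dana 2/2, Johansson 2/2, Petrov 2/2, Priya 2/2, Ferraro 2/2, Baptiste 2/2, Vasquez 2/3.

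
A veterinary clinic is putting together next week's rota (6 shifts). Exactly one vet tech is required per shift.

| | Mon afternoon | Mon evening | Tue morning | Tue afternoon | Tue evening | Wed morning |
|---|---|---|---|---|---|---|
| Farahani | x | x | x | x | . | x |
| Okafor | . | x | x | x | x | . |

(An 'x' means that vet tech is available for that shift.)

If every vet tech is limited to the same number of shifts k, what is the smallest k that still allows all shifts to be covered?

With 2 vet techs and 6 worker-slots to fill, someone must work at least ⌈6/2⌉ = 3 shifts, so k ≥ 3.
k = 3 works: Mon afternoon→Farahani, Mon evening→Farahani, Tue morning→Okafor, Tue afternoon→Okafor, Tue evening→Okafor, Wed morning→Farahani.
Loads: Farahani 3, Okafor 3 — all ≤ 3.

3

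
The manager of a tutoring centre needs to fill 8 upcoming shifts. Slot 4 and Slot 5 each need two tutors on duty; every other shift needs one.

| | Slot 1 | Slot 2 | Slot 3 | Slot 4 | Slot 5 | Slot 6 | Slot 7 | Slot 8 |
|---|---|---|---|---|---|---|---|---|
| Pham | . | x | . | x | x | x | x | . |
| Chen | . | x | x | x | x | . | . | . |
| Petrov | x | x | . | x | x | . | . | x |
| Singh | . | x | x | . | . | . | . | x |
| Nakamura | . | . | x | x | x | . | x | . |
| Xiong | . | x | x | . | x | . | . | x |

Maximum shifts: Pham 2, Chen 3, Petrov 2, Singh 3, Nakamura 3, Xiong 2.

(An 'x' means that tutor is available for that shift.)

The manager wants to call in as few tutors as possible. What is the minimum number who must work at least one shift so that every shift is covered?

4

10 slots to fill and no one can take more than 3, so at least ⌈10/3⌉ = 4 tutors are needed.
Pham, Chen, Petrov, and Nakamura alone can cover everything: Slot 1→Petrov, Slot 2→Pham, Slot 3→Chen, Slot 4→Chen+Nakamura, Slot 5→Chen+Nakamura, Slot 6→Pham, Slot 7→Nakamura, Slot 8→Petrov.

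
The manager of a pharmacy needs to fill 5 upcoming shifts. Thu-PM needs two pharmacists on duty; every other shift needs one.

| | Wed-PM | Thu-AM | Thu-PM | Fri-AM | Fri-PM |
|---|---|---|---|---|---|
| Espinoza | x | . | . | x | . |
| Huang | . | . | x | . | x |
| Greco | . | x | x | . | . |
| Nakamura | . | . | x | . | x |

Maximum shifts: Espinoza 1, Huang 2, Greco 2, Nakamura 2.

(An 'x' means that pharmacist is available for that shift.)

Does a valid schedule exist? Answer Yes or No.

No

Total capacity is 7 and 6 slots are needed, so capacity alone doesn't rule it out.
Shifts {Wed-PM, Fri-AM} need 2 worker-slots in total, but the pharmacists available for any of those shifts (Espinoza) can supply at most 1 among them. So no valid schedule exists.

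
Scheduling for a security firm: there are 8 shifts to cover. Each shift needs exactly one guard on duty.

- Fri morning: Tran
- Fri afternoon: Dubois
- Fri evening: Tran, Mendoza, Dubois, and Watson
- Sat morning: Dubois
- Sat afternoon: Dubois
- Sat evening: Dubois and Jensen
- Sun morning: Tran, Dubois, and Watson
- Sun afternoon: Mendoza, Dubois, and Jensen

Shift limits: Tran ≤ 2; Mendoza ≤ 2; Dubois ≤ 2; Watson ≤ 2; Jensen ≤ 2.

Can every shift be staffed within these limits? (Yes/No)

Total capacity is 10 and 8 slots are needed, so capacity alone doesn't rule it out.
Shifts {Fri afternoon, Sat morning, Sat afternoon} need 3 worker-slots in total, but the guards available for any of those shifts (Dubois) can supply at most 2 among them. So no valid schedule exists.

No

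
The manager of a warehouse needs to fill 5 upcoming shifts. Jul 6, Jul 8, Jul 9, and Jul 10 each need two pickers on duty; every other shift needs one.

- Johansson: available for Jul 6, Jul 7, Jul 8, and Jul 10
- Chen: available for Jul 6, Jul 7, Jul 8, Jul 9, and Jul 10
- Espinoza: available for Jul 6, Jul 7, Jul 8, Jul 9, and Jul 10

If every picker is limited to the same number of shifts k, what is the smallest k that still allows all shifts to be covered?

With 3 pickers and 9 worker-slots to fill, someone must work at least ⌈9/3⌉ = 3 shifts, so k ≥ 3.
k = 3 works: Jul 6→Johansson+Chen, Jul 7→Johansson, Jul 8→Johansson+Espinoza, Jul 9→Chen+Espinoza, Jul 10→Chen+Espinoza.
Loads: Johansson 3, Chen 3, Espinoza 3 — all ≤ 3.

3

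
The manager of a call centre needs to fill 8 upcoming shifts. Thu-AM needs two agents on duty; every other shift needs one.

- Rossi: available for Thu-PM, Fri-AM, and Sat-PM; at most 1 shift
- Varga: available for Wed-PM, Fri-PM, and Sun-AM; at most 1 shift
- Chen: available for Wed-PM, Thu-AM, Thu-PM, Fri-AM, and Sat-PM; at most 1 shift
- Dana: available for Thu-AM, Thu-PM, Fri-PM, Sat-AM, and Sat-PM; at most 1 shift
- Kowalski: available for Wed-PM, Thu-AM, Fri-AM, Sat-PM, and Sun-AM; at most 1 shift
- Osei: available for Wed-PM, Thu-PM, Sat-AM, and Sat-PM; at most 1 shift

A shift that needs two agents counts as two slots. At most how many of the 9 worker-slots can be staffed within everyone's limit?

Total capacity across all agents is 1+1+1+1+1+1 = 6, and 9 slots are needed, so at most 6 can be filled.
An assignment achieving 6: Wed-PM→Osei, Thu-AM→Chen, Fri-AM→Rossi, Fri-PM→Varga, Sat-AM→Dana, Sun-AM→Kowalski.
Loads: Rossi 1/1, Varga 1/1, Chen 1/1, Dana 1/1, Kowalski 1/1, Osei 1/1.

6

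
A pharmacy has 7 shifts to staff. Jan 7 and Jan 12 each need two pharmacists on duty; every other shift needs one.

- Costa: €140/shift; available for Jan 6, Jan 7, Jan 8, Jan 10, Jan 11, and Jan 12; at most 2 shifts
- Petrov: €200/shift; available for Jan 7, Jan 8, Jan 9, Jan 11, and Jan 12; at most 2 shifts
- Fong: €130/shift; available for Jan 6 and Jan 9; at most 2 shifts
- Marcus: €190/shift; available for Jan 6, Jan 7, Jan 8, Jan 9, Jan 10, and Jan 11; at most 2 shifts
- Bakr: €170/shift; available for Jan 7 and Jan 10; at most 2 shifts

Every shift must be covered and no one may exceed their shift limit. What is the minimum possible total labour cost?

Jan 12 can only be covered by Costa and Petrov, so that assignment is forced.
Picking the cheapest available pharmacist for each shift independently would cost €1330, but that ignores the shift limits.
An optimal schedule: Jan 6→Fong, Jan 7→Bakr+Marcus, Jan 8→Costa, Jan 9→Fong, Jan 10→Bakr, Jan 11→Marcus, Jan 12→Costa+Petrov.
Total: 130 + 170 + 190 + 140 + 130 + 170 + 190 + 140 + 200 = €1460.

€1460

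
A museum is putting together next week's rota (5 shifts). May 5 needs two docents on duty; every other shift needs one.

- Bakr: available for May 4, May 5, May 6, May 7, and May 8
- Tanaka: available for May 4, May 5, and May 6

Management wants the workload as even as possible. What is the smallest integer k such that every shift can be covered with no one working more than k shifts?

With 2 docents and 6 worker-slots to fill, someone must work at least ⌈6/2⌉ = 3 shifts, so k ≥ 3.
k = 3 works: May 4→Tanaka, May 5→Bakr+Tanaka, May 6→Tanaka, May 7→Bakr, May 8→Bakr.
Loads: Bakr 3, Tanaka 3 — all ≤ 3.

3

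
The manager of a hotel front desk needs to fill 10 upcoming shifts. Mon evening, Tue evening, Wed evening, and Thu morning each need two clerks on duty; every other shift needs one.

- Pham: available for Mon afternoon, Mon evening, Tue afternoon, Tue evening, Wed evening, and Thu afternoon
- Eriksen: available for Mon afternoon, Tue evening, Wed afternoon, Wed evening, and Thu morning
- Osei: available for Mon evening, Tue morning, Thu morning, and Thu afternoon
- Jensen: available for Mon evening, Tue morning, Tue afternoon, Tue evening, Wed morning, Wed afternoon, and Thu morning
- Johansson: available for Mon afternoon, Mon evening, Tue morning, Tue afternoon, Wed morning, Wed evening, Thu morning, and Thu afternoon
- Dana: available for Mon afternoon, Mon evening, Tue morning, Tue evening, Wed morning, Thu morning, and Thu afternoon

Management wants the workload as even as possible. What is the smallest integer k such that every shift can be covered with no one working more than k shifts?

With 6 clerks and 14 worker-slots to fill, someone must work at least ⌈14/6⌉ = 3 shifts, so k ≥ 3.
k = 3 works: Mon afternoon→Pham, Mon evening→Osei+Jensen, Tue morning→Osei, Tue afternoon→Pham, Tue evening→Eriksen+Jensen, Wed morning→Jensen, Wed afternoon→Eriksen, Wed evening→Pham+Eriksen, Thu morning→Johansson+Dana, Thu afternoon→Osei.
Loads: Pham 3, Eriksen 3, Osei 3, Jensen 3, Johansson 1, Dana 1 — all ≤ 3.

3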